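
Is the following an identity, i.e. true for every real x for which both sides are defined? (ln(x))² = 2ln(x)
No, this is NOT an identity.

Claim: (ln(x))² = 2ln(x).
Test a specific point where both sides are defined: x = 3.
LHS = (ln(x))² ≈ 1.2069
RHS = 2ln(x) ≈ 2.1972
Since 1.2069 ≠ 2.1972, the equation fails at this point, so it cannot hold for every real x for which both sides are defined.
2ln(x) equals ln(x²), which is not the same as (ln x)².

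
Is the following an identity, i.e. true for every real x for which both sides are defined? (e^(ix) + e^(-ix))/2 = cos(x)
Yes, this is an identity.

Claim: (e^(ix) + e^(-ix))/2 = cos(x).
Reasoning: By Euler's formula e^(ix) = cos(x) + i·sin(x) and e^(-ix) = cos(x) - i·sin(x). Adding cancels the sine terms: e^(ix) + e^(-ix) = 2cos(x); divide by 2.
So the two sides agree for every real x for which both sides are defined.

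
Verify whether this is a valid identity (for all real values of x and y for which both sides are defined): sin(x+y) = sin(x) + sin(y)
Claim: sin(x+y) = sin(x) + sin(y).
Test a specific point where both sides are defined: x = π/6, y = π.
LHS = sin(x+y) ≈ -0.5000
RHS = sin(x) + sin(y) ≈ 0.5000
Since -0.5000 ≠ 0.5000, the equation fails at this point, so it cannot hold for all real values of x and y for which both sides are defined.
The correct expansion is sin(x+y) = sin(x)cos(y) + cos(x)sin(y); sine is not additive.

Conclusion: No, this is NOT an identity.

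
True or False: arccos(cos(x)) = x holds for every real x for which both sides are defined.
Claim: arccos(cos(x)) = x.
Test a specific point where both sides are defined: x = -π/4.
LHS = arccos(cos(x)) ≈ 0.7854
RHS = x ≈ -0.7854
Since 0.7854 ≠ -0.7854, the equation fails at this point, so it cannot hold for every real x for which both sides are defined.
arccos only returns values in [0, π], so arccos(cos(x)) = x holds only for x in that interval, not for all real x.

Conclusion: False.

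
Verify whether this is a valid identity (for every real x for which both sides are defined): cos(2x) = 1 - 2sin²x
Claim: cos(2x) = 1 - 2sin²x.
Reasoning: cos(2x) = cos²x - sin²x. Replace cos²x by 1 - sin²x: (1 - sin²x) - sin²x = 1 - 2sin²x.
So the two sides agree for every real x for which both sides are defined.

Conclusion: Yes, this is an identity.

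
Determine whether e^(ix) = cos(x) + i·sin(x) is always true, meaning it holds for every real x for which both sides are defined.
Claim: e^(ix) = cos(x) + i·sin(x).
Reasoning: Euler's formula. Expand e^(ix) = Σ (ix)^k / k!. Since i² = -1, the even-k terms are Σ (-1)^m x^(2m)/(2m)! = cos(x) and the odd-k terms are i · Σ (-1)^m x^(2m+1)/(2m+1)! = i·sin(x).
So the two sides agree for every real x for which both sides are defined.

Conclusion: Yes, this is an identity.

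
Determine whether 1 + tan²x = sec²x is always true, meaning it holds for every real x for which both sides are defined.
Claim: 1 + tan²x = sec²x.
Reasoning: Start from sin²x + cos²x = 1 and divide every term by cos²x (allowed wherever tan x and sec x are defined): tan²x + 1 = 1/cos²x = sec²x.
So the two sides agree for every real x for which both sides are defined.

Conclusion: Yes, this is an identity.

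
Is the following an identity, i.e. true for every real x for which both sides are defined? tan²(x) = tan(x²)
No, this is NOT an identity.

Claim: tan²(x) = tan(x²).
Test a specific point where both sides are defined: x = 2π/3.
LHS = tan²(x) ≈ 3.0000
RHS = tan(x²) ≈ 2.9590
Since 3.0000 ≠ 2.9590, the equation fails at this point, so it cannot hold for every real x for which both sides are defined.
tan²(x) means (tan x)², squaring the output; tan(x²) squares the input. These are different functions.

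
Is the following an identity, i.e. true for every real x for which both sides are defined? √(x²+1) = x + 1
No, this is NOT an identity.

Claim: √(x²+1) = x + 1.
Test a specific point where both sides are defined: x = 1.
LHS = √(x²+1) ≈ 1.4142
RHS = x + 1 ≈ 2.0000
Since 1.4142 ≠ 2.0000, the equation fails at this point, so it cannot hold for every real x for which both sides are defined.
(x+1)² = x² + 2x + 1 ≠ x² + 1 unless x = 0.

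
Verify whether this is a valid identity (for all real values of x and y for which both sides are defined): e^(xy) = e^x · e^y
No, this is NOT an identity.

Claim: e^(xy) = e^x · e^y.
Test a specific point where both sides are defined: x = -3, y = 3.
LHS = e^(xy) ≈ 0.0001
RHS = e^x · e^y ≈ 1.0000
Since 0.0001 ≠ 1.0000, the equation fails at this point, so it cannot hold for all real values of x and y for which both sides are defined.
e^x · e^y = e^(x+y), not e^(xy).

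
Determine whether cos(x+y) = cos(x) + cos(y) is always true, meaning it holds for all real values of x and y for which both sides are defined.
Claim: cos(x+y) = cos(x) + cos(y).
Test a specific point where both sides are defined: x = π/4, y = π/6.
LHS = cos(x+y) ≈ 0.2588
RHS = cos(x) + cos(y) ≈ 1.5731
Since 0.2588 ≠ 1.5731, the equation fails at this point, so it cannot hold for all real values of x and y for which both sides are defined.
The correct expansion is cos(x+y) = cos(x)cos(y) - sin(x)sin(y); cosine is not additive.

Conclusion: No, this is NOT an identity.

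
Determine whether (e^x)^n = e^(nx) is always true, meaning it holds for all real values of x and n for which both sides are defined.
Claim: (e^x)^n = e^(nx).
Reasoning: e^x is a positive real number, and for a positive base B and real exponent n, B^n = e^(n·ln B). With B = e^x, ln B = x, so (e^x)^n = e^(n·x).
So the two sides agree for all real values of x and n for which both sides are defined.

Conclusion: Yes, this is an identity.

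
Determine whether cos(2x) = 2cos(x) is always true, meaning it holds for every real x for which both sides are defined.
Claim: cos(2x) = 2cos(x).
Test a specific point where both sides are defined: x = π/3.
LHS = cos(2x) ≈ -0.5000
RHS = 2cos(x) ≈ 1.0000
Since -0.5000 ≠ 1.0000, the equation fails at this point, so it cannot hold for every real x for which both sides are defined.
The correct double-angle formula is cos(2x) = cos²x - sin²x.

Conclusion: No, this is NOT an identity.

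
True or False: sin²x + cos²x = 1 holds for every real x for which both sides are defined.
Claim: sin²x + cos²x = 1.
Reasoning: The point (cos x, sin x) lies on the unit circle X² + Y² = 1, so cos²x + sin²x = 1 for every real x.
So the two sides agree for every real x for which both sides are defined.

Conclusion: True.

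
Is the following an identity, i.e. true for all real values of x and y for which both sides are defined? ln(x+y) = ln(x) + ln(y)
Claim: ln(x+y) = ln(x) + ln(y).
Test a specific point where both sides are defined: x = 1, y = 2.
LHS = ln(x+y) ≈ 1.0986
RHS = ln(x) + ln(y) ≈ 0.6931
Since 1.0986 ≠ 0.6931, the equation fails at this point, so it cannot hold for all real values of x and y for which both sides are defined.
ln(x) + ln(y) = ln(xy), not ln(x+y).

Conclusion: No, this is NOT an identity.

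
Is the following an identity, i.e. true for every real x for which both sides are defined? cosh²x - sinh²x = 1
Yes, this is an identity.

Claim: cosh²x - sinh²x = 1.
Reasoning: With cosh(x) = (e^x + e^-x)/2 and sinh(x) = (e^x - e^-x)/2: cosh²x = (e^(2x) + 2 + e^(-2x))/4 and sinh²x = (e^(2x) - 2 + e^(-2x))/4. Subtracting leaves 4/4 = 1.
So the two sides agree for every real x for which both sides are defined.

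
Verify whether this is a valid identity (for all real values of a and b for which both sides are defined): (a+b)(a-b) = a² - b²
Claim: (a+b)(a-b) = a² - b².
Reasoning: Expand: (a+b)(a-b) = a² - ab + ba - b² = a² - b² (the cross terms cancel).
So the two sides agree for all real values of a and b for which both sides are defined.

Conclusion: Yes, this is an identity.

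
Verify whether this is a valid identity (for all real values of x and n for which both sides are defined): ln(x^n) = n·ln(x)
Claim: ln(x^n) = n·ln(x).
Reasoning: The right side requires x > 0. For x > 0, x^n = (e^(ln x))^n = e^(n·ln x), so taking ln of both sides gives ln(x^n) = n·ln(x).
So the two sides agree for all real values of x and n for which both sides are defined.

Conclusion: Yes, this is an identity.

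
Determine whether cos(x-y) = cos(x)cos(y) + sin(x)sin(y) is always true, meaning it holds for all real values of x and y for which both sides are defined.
Claim: cos(x-y) = cos(x)cos(y) + sin(x)sin(y).
Reasoning: Replace y by -y in cos(x+y) = cos(x)cos(y) - sin(x)sin(y) and use cos(-y) = cos(y), sin(-y) = -sin(y): cos(x-y) = cos(x)cos(y) + sin(x)sin(y).
So the two sides agree for all real values of x and y for which both sides are defined.

Conclusion: Yes, this is an identity.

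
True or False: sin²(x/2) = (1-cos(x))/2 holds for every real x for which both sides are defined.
True.

Claim: sin²(x/2) = (1-cos(x))/2.
Reasoning: Use cos(2θ) = 1 - 2sin²θ with θ = x/2: cos(x) = 1 - 2sin²(x/2). Solving for sin²(x/2) gives (1 - cos(x))/2.
So the two sides agree for every real x for which both sides are defined.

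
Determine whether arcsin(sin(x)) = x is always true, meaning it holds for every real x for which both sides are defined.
Claim: arcsin(sin(x)) = x.
Test a specific point where both sides are defined: x = 2π/3.
LHS = arcsin(sin(x)) ≈ 1.0472
RHS = x ≈ 2.0944
Since 1.0472 ≠ 2.0944, the equation fails at this point, so it cannot hold for every real x for which both sides are defined.
arcsin only returns values in [-π/2, π/2], so arcsin(sin(x)) = x holds only for x in that interval, not for all real x.

Conclusion: No, this is NOT an identity.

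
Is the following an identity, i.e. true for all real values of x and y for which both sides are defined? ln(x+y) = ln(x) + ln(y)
Claim: ln(x+y) = ln(x) + ln(y).
Test a specific point where both sides are defined: x = 3/2, y = 1.
LHS = ln(x+y) ≈ 0.9163
RHS = ln(x) + ln(y) ≈ 0.4055
Since 0.9163 ≠ 0.4055, the equation fails at this point, so it cannot hold for all real values of x and y for which both sides are defined.
ln(x) + ln(y) = ln(xy), not ln(x+y).

Conclusion: No, this is NOT an identity.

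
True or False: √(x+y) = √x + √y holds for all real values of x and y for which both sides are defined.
Claim: √(x+y) = √x + √y.
Test a specific point where both sides are defined: x = 3/2, y = 5.
LHS = √(x+y) ≈ 2.5495
RHS = √x + √y ≈ 3.4608
Since 2.5495 ≠ 3.4608, the equation fails at this point, so it cannot hold for all real values of x and y for which both sides are defined.
Squaring the right side gives x + 2√(xy) + y, not x + y.

Conclusion: False.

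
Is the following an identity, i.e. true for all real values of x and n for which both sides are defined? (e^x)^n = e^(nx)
Yes, this is an identity.

Claim: (e^x)^n = e^(nx).
Reasoning: e^x is a positive real number, and for a positive base B and real exponent n, B^n = e^(n·ln B). With B = e^x, ln B = x, so (e^x)^n = e^(n·x).
So the two sides agree for all real values of x and n for which both sides are defined.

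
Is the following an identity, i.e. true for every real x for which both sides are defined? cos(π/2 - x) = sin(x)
Claim: cos(π/2 - x) = sin(x).
Reasoning: Use cos(u - v) = cos(u)cos(v) + sin(u)sin(v) with u = π/2, v = x: cos(π/2)cos(x) + sin(π/2)sin(x) = 0·cos(x) + 1·sin(x) = sin(x).
So the two sides agree for every real x for which both sides are defined.

Conclusion: Yes, this is an identity.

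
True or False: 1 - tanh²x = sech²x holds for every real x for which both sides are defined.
True.

Claim: 1 - tanh²x = sech²x.
Reasoning: Divide cosh²x - sinh²x = 1 through by cosh²x (never zero): 1 - tanh²x = 1/cosh²x = sech²x.
So the two sides agree for every real x for which both sides are defined.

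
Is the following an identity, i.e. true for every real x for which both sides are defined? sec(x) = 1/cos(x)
Yes, this is an identity.

Claim: sec(x) = 1/cos(x).
Reasoning: sec(x) is by definition the reciprocal of cos(x), wherever cos(x) ≠ 0.
So the two sides agree for every real x for which both sides are defined.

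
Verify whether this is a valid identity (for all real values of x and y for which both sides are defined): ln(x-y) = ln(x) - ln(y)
Claim: ln(x-y) = ln(x) - ln(y).
Test a specific point where both sides are defined: x = 5, y = 2.
LHS = ln(x-y) ≈ 1.0986
RHS = ln(x) - ln(y) ≈ 0.9163
Since 1.0986 ≠ 0.9163, the equation fails at this point, so it cannot hold for all real values of x and y for which both sides are defined.
ln(x) - ln(y) = ln(x/y), not ln(x-y).

Conclusion: No, this is NOT an identity.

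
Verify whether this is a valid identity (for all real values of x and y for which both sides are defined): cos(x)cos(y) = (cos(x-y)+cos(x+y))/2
Yes, this is an identity.

Claim: cos(x)cos(y) = (cos(x-y)+cos(x+y))/2.
Reasoning: cos(x-y) = cos(x)cos(y) + sin(x)sin(y) and cos(x+y) = cos(x)cos(y) - sin(x)sin(y). Adding, cos(x-y) + cos(x+y) = 2cos(x)cos(y); divide by 2.
So the two sides agree for all real values of x and y for which both sides are defined.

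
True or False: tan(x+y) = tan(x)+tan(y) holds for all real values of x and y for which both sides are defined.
Claim: tan(x+y) = tan(x)+tan(y).
Test a specific point where both sides are defined: x = π/6, y = π/4.
LHS = tan(x+y) ≈ 3.7321
RHS = tan(x)+tan(y) ≈ 1.5774
Since 3.7321 ≠ 1.5774, the equation fails at this point, so it cannot hold for all real values of x and y for which both sides are defined.
The correct formula is tan(x+y) = (tan(x) + tan(y))/(1 - tan(x)tan(y)).

Conclusion: False.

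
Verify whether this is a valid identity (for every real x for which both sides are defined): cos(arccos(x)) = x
Claim: cos(arccos(x)) = x.
Reasoning: For -1 ≤ x ≤ 1 (where arccos is defined), arccos(x) is by definition an angle whose cosine equals x. Taking the cosine of that angle returns x. (Note the other order, arccos(cos x) = x, is NOT an identity.)
So the two sides agree for every real x for which both sides are defined.

Conclusion: Yes, this is an identity.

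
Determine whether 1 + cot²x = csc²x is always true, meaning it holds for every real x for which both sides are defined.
Claim: 1 + cot²x = csc²x.
Reasoning: Start from sin²x + cos²x = 1 and divide every term by sin²x (allowed wherever cot x and csc x are defined): 1 + cot²x = 1/sin²x = csc²x.
So the two sides agree for every real x for which both sides are defined.

Conclusion: Yes, this is an identity.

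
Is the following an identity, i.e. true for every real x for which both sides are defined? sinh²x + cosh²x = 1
Claim: sinh²x + cosh²x = 1.
Test a specific point where both sides are defined: x = 2.
LHS = sinh²x + cosh²x ≈ 27.3082
RHS = 1 ≈ 1.0000
Since 27.3082 ≠ 1.0000, the equation fails at this point, so it cannot hold for every real x for which both sides are defined.
The correct hyperbolic identity is cosh²x - sinh²x = 1 (a difference); the sum sinh²x + cosh²x equals cosh(2x).

Conclusion: No, this is NOT an identity.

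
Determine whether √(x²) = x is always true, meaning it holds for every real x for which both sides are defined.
Claim: √(x²) = x.
Test a specific point where both sides are defined: x = -2.
LHS = √(x²) ≈ 2.0000
RHS = x ≈ -2.0000
Since 2.0000 ≠ -2.0000, the equation fails at this point, so it cannot hold for every real x for which both sides are defined.
√(x²) = |x|, which differs from x whenever x < 0 (both sides are defined for every real x).

Conclusion: No, this is NOT an identity.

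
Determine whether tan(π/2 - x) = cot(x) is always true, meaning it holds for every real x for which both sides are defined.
Claim: tan(π/2 - x) = cot(x).
Reasoning: tan(π/2 - x) = sin(π/2 - x)/cos(π/2 - x) = cos(x)/sin(x) = cot(x), using the cofunction identities sin(π/2 - x) = cos(x) and cos(π/2 - x) = sin(x).
So the two sides agree for every real x for which both sides are defined.

Conclusion: Yes, this is an identity.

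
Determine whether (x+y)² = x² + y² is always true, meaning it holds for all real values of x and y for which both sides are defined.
No, this is NOT an identity.

Claim: (x+y)² = x² + y².
Test a specific point where both sides are defined: x = 3, y = 5.
LHS = (x+y)² ≈ 64.0000
RHS = x² + y² ≈ 34.0000
Since 64.0000 ≠ 34.0000, the equation fails at this point, so it cannot hold for all real values of x and y for which both sides are defined.
The correct expansion is (x+y)² = x² + 2xy + y²; the cross term 2xy is missing.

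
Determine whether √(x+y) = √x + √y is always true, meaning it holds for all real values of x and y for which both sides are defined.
No, this is NOT an identity.

Claim: √(x+y) = √x + √y.
Test a specific point where both sides are defined: x = 1, y = 1.
LHS = √(x+y) ≈ 1.4142
RHS = √x + √y ≈ 2.0000
Since 1.4142 ≠ 2.0000, the equation fails at this point, so it cannot hold for all real values of x and y for which both sides are defined.
Squaring the right side gives x + 2√(xy) + y, not x + y.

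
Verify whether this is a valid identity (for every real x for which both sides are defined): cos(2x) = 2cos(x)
No, this is NOT an identity.

Claim: cos(2x) = 2cos(x).
Test a specific point where both sides are defined: x = -π/6.
LHS = cos(2x) ≈ 0.5000
RHS = 2cos(x) ≈ 1.7321
Since 0.5000 ≠ 1.7321, the equation fails at this point, so it cannot hold for every real x for which both sides are defined.
The correct double-angle formula is cos(2x) = cos²x - sin²x.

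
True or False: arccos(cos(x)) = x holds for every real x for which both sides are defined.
Claim: arccos(cos(x)) = x.
Test a specific point where both sides are defined: x = -π/4.
LHS = arccos(cos(x)) ≈ 0.7854
RHS = x ≈ -0.7854
Since 0.7854 ≠ -0.7854, the equation fails at this point, so it cannot hold for every real x for which both sides are defined.
arccos only returns values in [0, π], so arccos(cos(x)) = x holds only for x in that interval, not for all real x.

Conclusion: False.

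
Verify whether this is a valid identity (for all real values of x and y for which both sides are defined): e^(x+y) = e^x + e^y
Claim: e^(x+y) = e^x + e^y.
Test a specific point where both sides are defined: x = 4, y = 3/2.
LHS = e^(x+y) ≈ 244.6919
RHS = e^x + e^y ≈ 59.0798
Since 244.6919 ≠ 59.0798, the equation fails at this point, so it cannot hold for all real values of x and y for which both sides are defined.
The correct rule is e^(x+y) = e^x · e^y (a product, not a sum).

Conclusion: No, this is NOT an identity.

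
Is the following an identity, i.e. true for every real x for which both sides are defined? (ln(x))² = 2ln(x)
No, this is NOT an identity.

Claim: (ln(x))² = 2ln(x).
Test a specific point where both sides are defined: x = 2.
LHS = (ln(x))² ≈ 0.4805
RHS = 2ln(x) ≈ 1.3863
Since 0.4805 ≠ 1.3863, the equation fails at this point, so it cannot hold for every real x for which both sides are defined.
2ln(x) equals ln(x²), which is not the same as (ln x)².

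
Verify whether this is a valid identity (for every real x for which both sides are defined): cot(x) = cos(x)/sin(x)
Yes, this is an identity.

Claim: cot(x) = cos(x)/sin(x).
Reasoning: cot(x) is defined as 1/tan(x) = 1/(sin(x)/cos(x)) = cos(x)/sin(x), wherever sin(x) ≠ 0.
So the two sides agree for every real x for which both sides are defined.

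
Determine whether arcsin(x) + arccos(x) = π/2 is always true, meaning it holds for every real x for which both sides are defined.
Claim: arcsin(x) + arccos(x) = π/2.
Reasoning: Both sides are defined for -1 ≤ x ≤ 1. Let θ = arcsin(x), so sin θ = x and θ ∈ [-π/2, π/2]. Then cos(π/2 - θ) = sin θ = x and π/2 - θ ∈ [0, π], which is exactly the range of arccos, so arccos(x) = π/2 - θ. Adding: arcsin(x) + arccos(x) = θ + (π/2 - θ) = π/2.
So the two sides agree for every real x for which both sides are defined.

Conclusion: Yes, this is an identity.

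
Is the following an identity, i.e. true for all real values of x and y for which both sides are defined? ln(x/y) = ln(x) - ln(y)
Claim: ln(x/y) = ln(x) - ln(y).
Reasoning: Both sides are simultaneously defined only when x, y > 0. Write x = e^p, y = e^q. Then x/y = e^(p-q), so ln(x/y) = p - q = ln(x) - ln(y).
So the two sides agree for all real values of x and y for which both sides are defined.

Conclusion: Yes, this is an identity.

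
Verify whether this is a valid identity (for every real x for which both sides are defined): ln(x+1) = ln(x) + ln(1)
No, this is NOT an identity.

Claim: ln(x+1) = ln(x) + ln(1).
Test a specific point where both sides are defined: x = 5.
LHS = ln(x+1) ≈ 1.7918
RHS = ln(x) + ln(1) ≈ 1.6094
Since 1.7918 ≠ 1.6094, the equation fails at this point, so it cannot hold for every real x for which both sides are defined.
ln(1) = 0, so the right side is just ln(x), which differs from ln(x+1).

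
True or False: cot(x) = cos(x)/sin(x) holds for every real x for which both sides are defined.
True.

Claim: cot(x) = cos(x)/sin(x).
Reasoning: cot(x) is defined as 1/tan(x) = 1/(sin(x)/cos(x)) = cos(x)/sin(x), wherever sin(x) ≠ 0.
So the two sides agree for every real x for which both sides are defined.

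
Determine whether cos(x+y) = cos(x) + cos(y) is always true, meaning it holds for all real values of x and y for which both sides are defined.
Claim: cos(x+y) = cos(x) + cos(y).
Test a specific point where both sides are defined: x = -π/6, y = π/2.
LHS = cos(x+y) ≈ 0.5000
RHS = cos(x) + cos(y) ≈ 0.8660
Since 0.5000 ≠ 0.8660, the equation fails at this point, so it cannot hold for all real values of x and y for which both sides are defined.
The correct expansion is cos(x+y) = cos(x)cos(y) - sin(x)sin(y); cosine is not additive.

Conclusion: No, this is NOT an identity.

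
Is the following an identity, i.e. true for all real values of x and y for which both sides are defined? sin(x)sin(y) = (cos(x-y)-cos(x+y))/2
Yes, this is an identity.

Claim: sin(x)sin(y) = (cos(x-y)-cos(x+y))/2.
Reasoning: cos(x-y) = cos(x)cos(y) + sin(x)sin(y) and cos(x+y) = cos(x)cos(y) - sin(x)sin(y). Subtracting, cos(x-y) - cos(x+y) = 2sin(x)sin(y); divide by 2.
So the two sides agree for all real values of x and y for which both sides are defined.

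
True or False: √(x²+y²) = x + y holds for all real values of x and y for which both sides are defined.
False.

Claim: √(x²+y²) = x + y.
Test a specific point where both sides are defined: x = 3/2, y = -2.
LHS = √(x²+y²) ≈ 2.5000
RHS = x + y ≈ -0.5000
Since 2.5000 ≠ -0.5000, the equation fails at this point, so it cannot hold for all real values of x and y for which both sides are defined.
(x+y)² = x² + 2xy + y², not x² + y², so the square root does not split this way.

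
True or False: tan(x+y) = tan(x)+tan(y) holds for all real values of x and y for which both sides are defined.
False.

Claim: tan(x+y) = tan(x)+tan(y).
Test a specific point where both sides are defined: x = 3π/4, y = π/6.
LHS = tan(x+y) ≈ -0.2679
RHS = tan(x)+tan(y) ≈ -0.4226
Since -0.2679 ≠ -0.4226, the equation fails at this point, so it cannot hold for all real values of x and y for which both sides are defined.
The correct formula is tan(x+y) = (tan(x) + tan(y))/(1 - tan(x)tan(y)).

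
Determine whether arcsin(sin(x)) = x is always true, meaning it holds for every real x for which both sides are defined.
No, this is NOT an identity.

Claim: arcsin(sin(x)) = x.
Test a specific point where both sides are defined: x = 3π/4.
LHS = arcsin(sin(x)) ≈ 0.7854
RHS = x ≈ 2.3562
Since 0.7854 ≠ 2.3562, the equation fails at this point, so it cannot hold for every real x for which both sides are defined.
arcsin only returns values in [-π/2, π/2], so arcsin(sin(x)) = x holds only for x in that interval, not for all real x.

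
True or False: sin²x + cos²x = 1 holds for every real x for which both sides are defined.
True.

Claim: sin²x + cos²x = 1.
Reasoning: The point (cos x, sin x) lies on the unit circle X² + Y² = 1, so cos²x + sin²x = 1 for every real x.
So the two sides agree for every real x for which both sides are defined.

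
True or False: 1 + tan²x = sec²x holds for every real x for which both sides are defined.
Claim: 1 + tan²x = sec²x.
Reasoning: Start from sin²x + cos²x = 1 and divide every term by cos²x (allowed wherever tan x and sec x are defined): tan²x + 1 = 1/cos²x = sec²x.
So the two sides agree for every real x for which both sides are defined.

Conclusion: True.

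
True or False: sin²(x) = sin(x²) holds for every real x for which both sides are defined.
Claim: sin²(x) = sin(x²).
Test a specific point where both sides are defined: x = -π/2.
LHS = sin²(x) ≈ 1.0000
RHS = sin(x²) ≈ 0.6243
Since 1.0000 ≠ 0.6243, the equation fails at this point, so it cannot hold for every real x for which both sides are defined.
sin²(x) means (sin x)², squaring the output; sin(x²) squares the input. These are different functions.

Conclusion: False.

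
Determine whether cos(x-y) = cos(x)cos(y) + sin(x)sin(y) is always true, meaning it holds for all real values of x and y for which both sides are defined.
Claim: cos(x-y) = cos(x)cos(y) + sin(x)sin(y).
Reasoning: Replace y by -y in cos(x+y) = cos(x)cos(y) - sin(x)sin(y) and use cos(-y) = cos(y), sin(-y) = -sin(y): cos(x-y) = cos(x)cos(y) + sin(x)sin(y).
So the two sides agree for all real values of x and y for which both sides are defined.

Conclusion: Yes, this is an identity.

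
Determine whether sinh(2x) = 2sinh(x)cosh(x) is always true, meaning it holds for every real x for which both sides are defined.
Claim: sinh(2x) = 2sinh(x)cosh(x).
Reasoning: 2sinh(x)cosh(x) = 2 · (e^x - e^-x)/2 · (e^x + e^-x)/2 = (e^(2x) - e^(-2x))/2 = sinh(2x).
So the two sides agree for every real x for which both sides are defined.

Conclusion: Yes, this is an identity.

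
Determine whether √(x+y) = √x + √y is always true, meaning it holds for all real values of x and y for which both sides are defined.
No, this is NOT an identity.

Claim: √(x+y) = √x + √y.
Test a specific point where both sides are defined: x = 3, y = 3/2.
LHS = √(x+y) ≈ 2.1213
RHS = √x + √y ≈ 2.9568
Since 2.1213 ≠ 2.9568, the equation fails at this point, so it cannot hold for all real values of x and y for which both sides are defined.
Squaring the right side gives x + 2√(xy) + y, not x + y.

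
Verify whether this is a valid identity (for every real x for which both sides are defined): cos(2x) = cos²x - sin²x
Claim: cos(2x) = cos²x - sin²x.
Reasoning: Put y = x in the addition formula cos(x+y) = cos(x)cos(y) - sin(x)sin(y): cos(2x) = cos²x - sin²x.
So the two sides agree for every real x for which both sides are defined.

Conclusion: Yes, this is an identity.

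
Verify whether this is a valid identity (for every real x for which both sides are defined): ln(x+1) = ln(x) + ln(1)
Claim: ln(x+1) = ln(x) + ln(1).
Test a specific point where both sides are defined: x = 2.
LHS = ln(x+1) ≈ 1.0986
RHS = ln(x) + ln(1) ≈ 0.6931
Since 1.0986 ≠ 0.6931, the equation fails at this point, so it cannot hold for every real x for which both sides are defined.
ln(1) = 0, so the right side is just ln(x), which differs from ln(x+1).

Conclusion: No, this is NOT an identity.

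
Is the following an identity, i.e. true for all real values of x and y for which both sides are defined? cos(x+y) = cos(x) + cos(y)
Claim: cos(x+y) = cos(x) + cos(y).
Test a specific point where both sides are defined: x = -π/6, y = -π/2.
LHS = cos(x+y) ≈ -0.5000
RHS = cos(x) + cos(y) ≈ 0.8660
Since -0.5000 ≠ 0.8660, the equation fails at this point, so it cannot hold for all real values of x and y for which both sides are defined.
The correct expansion is cos(x+y) = cos(x)cos(y) - sin(x)sin(y); cosine is not additive.

Conclusion: No, this is NOT an identity.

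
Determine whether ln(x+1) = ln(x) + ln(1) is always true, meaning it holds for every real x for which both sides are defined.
Claim: ln(x+1) = ln(x) + ln(1).
Test a specific point where both sides are defined: x = 5.
LHS = ln(x+1) ≈ 1.7918
RHS = ln(x) + ln(1) ≈ 1.6094
Since 1.7918 ≠ 1.6094, the equation fails at this point, so it cannot hold for every real x for which both sides are defined.
ln(1) = 0, so the right side is just ln(x), which differs from ln(x+1).

Conclusion: No, this is NOT an identity.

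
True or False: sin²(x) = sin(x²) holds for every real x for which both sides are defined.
False.

Claim: sin²(x) = sin(x²).
Test a specific point where both sides are defined: x = -π/3.
LHS = sin²(x) ≈ 0.7500
RHS = sin(x²) ≈ 0.8897
Since 0.7500 ≠ 0.8897, the equation fails at this point, so it cannot hold for every real x for which both sides are defined.
sin²(x) means (sin x)², squaring the output; sin(x²) squares the input. These are different functions.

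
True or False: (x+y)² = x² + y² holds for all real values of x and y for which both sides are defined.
False.

Claim: (x+y)² = x² + y².
Test a specific point where both sides are defined: x = 1, y = 5.
LHS = (x+y)² ≈ 36.0000
RHS = x² + y² ≈ 26.0000
Since 36.0000 ≠ 26.0000, the equation fails at this point, so it cannot hold for all real values of x and y for which both sides are defined.
The correct expansion is (x+y)² = x² + 2xy + y²; the cross term 2xy is missing.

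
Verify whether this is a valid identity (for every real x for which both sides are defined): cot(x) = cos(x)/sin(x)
Claim: cot(x) = cos(x)/sin(x).
Reasoning: cot(x) is defined as 1/tan(x) = 1/(sin(x)/cos(x)) = cos(x)/sin(x), wherever sin(x) ≠ 0.
So the two sides agree for every real x for which both sides are defined.

Conclusion: Yes, this is an identity.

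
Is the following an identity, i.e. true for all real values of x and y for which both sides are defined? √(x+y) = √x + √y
Claim: √(x+y) = √x + √y.
Test a specific point where both sides are defined: x = 4, y = 4.
LHS = √(x+y) ≈ 2.8284
RHS = √x + √y ≈ 4.0000
Since 2.8284 ≠ 4.0000, the equation fails at this point, so it cannot hold for all real values of x and y for which both sides are defined.
Squaring the right side gives x + 2√(xy) + y, not x + y.

Conclusion: No, this is NOT an identity.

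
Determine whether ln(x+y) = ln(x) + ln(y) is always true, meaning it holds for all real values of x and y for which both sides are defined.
Claim: ln(x+y) = ln(x) + ln(y).
Test a specific point where both sides are defined: x = 1, y = 1.
LHS = ln(x+y) ≈ 0.6931
RHS = ln(x) + ln(y) ≈ 0.0000
Since 0.6931 ≠ 0.0000, the equation fails at this point, so it cannot hold for all real values of x and y for which both sides are defined.
ln(x) + ln(y) = ln(xy), not ln(x+y).

Conclusion: No, this is NOT an identity.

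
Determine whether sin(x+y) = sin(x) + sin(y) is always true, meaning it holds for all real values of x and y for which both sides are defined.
Claim: sin(x+y) = sin(x) + sin(y).
Test a specific point where both sides are defined: x = -π/4, y = π/3.
LHS = sin(x+y) ≈ 0.2588
RHS = sin(x) + sin(y) ≈ 0.1589
Since 0.2588 ≠ 0.1589, the equation fails at this point, so it cannot hold for all real values of x and y for which both sides are defined.
The correct expansion is sin(x+y) = sin(x)cos(y) + cos(x)sin(y); sine is not additive.

Conclusion: No, this is NOT an identity.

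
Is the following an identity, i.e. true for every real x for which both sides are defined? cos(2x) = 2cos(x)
Claim: cos(2x) = 2cos(x).
Test a specific point where both sides are defined: x = π/2.
LHS = cos(2x) ≈ -1.0000
RHS = 2cos(x) ≈ 0.0000
Since -1.0000 ≠ 0.0000, the equation fails at this point, so it cannot hold for every real x for which both sides are defined.
The correct double-angle formula is cos(2x) = cos²x - sin²x.

Conclusion: No, this is NOT an identity.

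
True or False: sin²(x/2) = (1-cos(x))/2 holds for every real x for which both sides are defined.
True.

Claim: sin²(x/2) = (1-cos(x))/2.
Reasoning: Use cos(2θ) = 1 - 2sin²θ with θ = x/2: cos(x) = 1 - 2sin²(x/2). Solving for sin²(x/2) gives (1 - cos(x))/2.
So the two sides agree for every real x for which both sides are defined.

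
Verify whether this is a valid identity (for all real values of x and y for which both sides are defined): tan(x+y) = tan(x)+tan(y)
Claim: tan(x+y) = tan(x)+tan(y).
Test a specific point where both sides are defined: x = -π/3, y = 3π/4.
LHS = tan(x+y) ≈ 3.7321
RHS = tan(x)+tan(y) ≈ -2.7321
Since 3.7321 ≠ -2.7321, the equation fails at this point, so it cannot hold for all real values of x and y for which both sides are defined.
The correct formula is tan(x+y) = (tan(x) + tan(y))/(1 - tan(x)tan(y)).

Conclusion: No, this is NOT an identity.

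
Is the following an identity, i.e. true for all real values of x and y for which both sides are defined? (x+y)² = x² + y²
Claim: (x+y)² = x² + y².
Test a specific point where both sides are defined: x = -2, y = 2.
LHS = (x+y)² ≈ 0.0000
RHS = x² + y² ≈ 8.0000
Since 0.0000 ≠ 8.0000, the equation fails at this point, so it cannot hold for all real values of x and y for which both sides are defined.
The correct expansion is (x+y)² = x² + 2xy + y²; the cross term 2xy is missing.

Conclusion: No, this is NOT an identity.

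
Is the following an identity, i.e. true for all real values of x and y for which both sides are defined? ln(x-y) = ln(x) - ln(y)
No, this is NOT an identity.

Claim: ln(x-y) = ln(x) - ln(y).
Test a specific point where both sides are defined: x = 3/2, y = 1.
LHS = ln(x-y) ≈ -0.6931
RHS = ln(x) - ln(y) ≈ 0.4055
Since -0.6931 ≠ 0.4055, the equation fails at this point, so it cannot hold for all real values of x and y for which both sides are defined.
ln(x) - ln(y) = ln(x/y), not ln(x-y).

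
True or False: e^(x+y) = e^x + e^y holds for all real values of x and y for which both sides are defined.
False.

Claim: e^(x+y) = e^x + e^y.
Test a specific point where both sides are defined: x = 1/2, y = -1.
LHS = e^(x+y) ≈ 0.6065
RHS = e^x + e^y ≈ 2.0166
Since 0.6065 ≠ 2.0166, the equation fails at this point, so it cannot hold for all real values of x and y for which both sides are defined.
The correct rule is e^(x+y) = e^x · e^y (a product, not a sum).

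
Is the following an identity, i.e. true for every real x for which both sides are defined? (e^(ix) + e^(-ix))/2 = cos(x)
Claim: (e^(ix) + e^(-ix))/2 = cos(x).
Reasoning: By Euler's formula e^(ix) = cos(x) + i·sin(x) and e^(-ix) = cos(x) - i·sin(x). Adding cancels the sine terms: e^(ix) + e^(-ix) = 2cos(x); divide by 2.
So the two sides agree for every real x for which both sides are defined.

Conclusion: Yes, this is an identity.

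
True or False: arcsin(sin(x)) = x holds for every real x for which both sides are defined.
False.

Claim: arcsin(sin(x)) = x.
Test a specific point where both sides are defined: x = 2π/3.
LHS = arcsin(sin(x)) ≈ 1.0472
RHS = x ≈ 2.0944
Since 1.0472 ≠ 2.0944, the equation fails at this point, so it cannot hold for every real x for which both sides are defined.
arcsin only returns values in [-π/2, π/2], so arcsin(sin(x)) = x holds only for x in that interval, not for all real x.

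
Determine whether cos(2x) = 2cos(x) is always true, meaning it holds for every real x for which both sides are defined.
No, this is NOT an identity.

Claim: cos(2x) = 2cos(x).
Test a specific point where both sides are defined: x = π/6.
LHS = cos(2x) ≈ 0.5000
RHS = 2cos(x) ≈ 1.7321
Since 0.5000 ≠ 1.7321, the equation fails at this point, so it cannot hold for every real x for which both sides are defined.
The correct double-angle formula is cos(2x) = cos²x - sin²x.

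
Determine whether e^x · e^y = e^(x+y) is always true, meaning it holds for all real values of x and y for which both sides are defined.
Yes, this is an identity.

Claim: e^x · e^y = e^(x+y).
Reasoning: This is the law of exponents for a common base: multiplying powers adds exponents. E.g. from the series, (Σ x^j/j!)(Σ y^k/k!) = Σ_m (Σ_{j+k=m} x^j y^k/(j!k!)) = Σ_m (x+y)^m/m! by the binomial theorem.
So the two sides agree for all real values of x and y for which both sides are defined.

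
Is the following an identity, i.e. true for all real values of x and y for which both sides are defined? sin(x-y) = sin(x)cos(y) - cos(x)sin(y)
Yes, this is an identity.

Claim: sin(x-y) = sin(x)cos(y) - cos(x)sin(y).
Reasoning: Replace y by -y in sin(x+y) = sin(x)cos(y) + cos(x)sin(y) and use cos(-y) = cos(y), sin(-y) = -sin(y): sin(x-y) = sin(x)cos(y) - cos(x)sin(y).
So the two sides agree for all real values of x and y for which both sides are defined.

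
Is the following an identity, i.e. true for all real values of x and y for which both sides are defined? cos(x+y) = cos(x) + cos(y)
Claim: cos(x+y) = cos(x) + cos(y).
Test a specific point where both sides are defined: x = -π/6, y = 2π/3.
LHS = cos(x+y) ≈ 0.0000
RHS = cos(x) + cos(y) ≈ 0.3660
Since 0.0000 ≠ 0.3660, the equation fails at this point, so it cannot hold for all real values of x and y for which both sides are defined.
The correct expansion is cos(x+y) = cos(x)cos(y) - sin(x)sin(y); cosine is not additive.

Conclusion: No, this is NOT an identity.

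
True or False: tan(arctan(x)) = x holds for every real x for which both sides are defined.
Claim: tan(arctan(x)) = x.
Reasoning: For every real x, arctan(x) is by definition the angle in (-π/2, π/2) whose tangent equals x. Taking the tangent of that angle returns x.
So the two sides agree for every real x for which both sides are defined.

Conclusion: True.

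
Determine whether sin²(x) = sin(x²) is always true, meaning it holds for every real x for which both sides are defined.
No, this is NOT an identity.

Claim: sin²(x) = sin(x²).
Test a specific point where both sides are defined: x = 2π/3.
LHS = sin²(x) ≈ 0.7500
RHS = sin(x²) ≈ -0.9474
Since 0.7500 ≠ -0.9474, the equation fails at this point, so it cannot hold for every real x for which both sides are defined.
sin²(x) means (sin x)², squaring the output; sin(x²) squares the input. These are different functions.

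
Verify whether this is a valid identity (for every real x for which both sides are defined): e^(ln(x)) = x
Claim: e^(ln(x)) = x.
Reasoning: For x > 0, ln(x) is by definition the exponent p such that e^p = x. Raising e to that exponent therefore returns x: e^(ln x) = x.
So the two sides agree for every real x for which both sides are defined.

Conclusion: Yes, this is an identity.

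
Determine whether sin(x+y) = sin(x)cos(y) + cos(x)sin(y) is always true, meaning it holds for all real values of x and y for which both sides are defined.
Yes, this is an identity.

Claim: sin(x+y) = sin(x)cos(y) + cos(x)sin(y).
Reasoning: By Euler's formula e^(i(x+y)) = e^(ix)·e^(iy) = (cos x + i·sin x)(cos y + i·sin y). The imaginary part of the left side is sin(x+y); the imaginary part of the product is sin(x)cos(y) + cos(x)sin(y).
So the two sides agree for all real values of x and y for which both sides are defined.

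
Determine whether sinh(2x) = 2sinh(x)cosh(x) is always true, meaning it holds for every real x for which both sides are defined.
Claim: sinh(2x) = 2sinh(x)cosh(x).
Reasoning: 2sinh(x)cosh(x) = 2 · (e^x - e^-x)/2 · (e^x + e^-x)/2 = (e^(2x) - e^(-2x))/2 = sinh(2x).
So the two sides agree for every real x for which both sides are defined.

Conclusion: Yes, this is an identity.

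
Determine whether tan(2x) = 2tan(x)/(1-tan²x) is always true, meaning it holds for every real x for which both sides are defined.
Yes, this is an identity.

Claim: tan(2x) = 2tan(x)/(1-tan²x).
Reasoning: tan(2x) = sin(2x)/cos(2x) = 2sin(x)cos(x) / (cos²x - sin²x). Divide numerator and denominator by cos²x: 2tan(x) / (1 - tan²x).
So the two sides agree for every real x for which both sides are defined.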